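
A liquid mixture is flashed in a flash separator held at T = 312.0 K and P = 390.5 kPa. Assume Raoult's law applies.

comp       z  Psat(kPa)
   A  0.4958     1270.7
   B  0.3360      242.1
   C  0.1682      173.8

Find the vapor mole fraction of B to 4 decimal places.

Raoult's law: Kᵢ = Pᵢˢᵃᵗ/P = Pᵢˢᵃᵗ/390.5.
  K_A = 1270.7/390.5 = 3.254033, K_B = 242.1/390.5 = 0.619974, K_C = 173.8/390.5 = 0.445070
Rachford–Rice: g(V/F) = Σ zᵢ(Kᵢ−1)/(1+V/F(Kᵢ−1)) = 0.
g(0) = ΣzᵢKᵢ − 1 = 0.8965 and g(1) = 1 − Σzᵢ/Kᵢ = -0.0722, so a root lies in (0, 1).
Newton iteration, V/F⁰ = 0.54:
  V/F = 0.5400: g = 0.21011, g' = -0.6948 → V/F = 0.8424
  V/F = 0.8424: g = 0.02244, g' = -0.5874 → V/F = 0.8806
  V/F = 0.8806: g = -0.00005, g' = -0.5904 → V/F = 0.8805
Converged at V/F = 0.8805.
Compositions from xᵢ = zᵢ/(1+V/F(Kᵢ−1)), yᵢ = Kᵢxᵢ:
  A: x = 0.1661, y = 0.5405
  B: x = 0.5050, y = 0.3131
  C: x = 0.3289, y = 0.1464

y_B = 0.3131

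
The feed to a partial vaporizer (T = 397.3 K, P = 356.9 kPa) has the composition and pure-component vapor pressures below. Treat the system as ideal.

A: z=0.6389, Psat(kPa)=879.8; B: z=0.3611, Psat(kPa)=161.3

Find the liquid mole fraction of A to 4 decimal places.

Raoult's law: Kᵢ = Pᵢˢᵃᵗ/P = Pᵢˢᵃᵗ/356.9.
  K_A = 879.8/356.9 = 2.465116, K_B = 161.3/356.9 = 0.451947
Rachford–Rice: g(ψ) = Σ zᵢ(Kᵢ−1)/(1+ψ(Kᵢ−1)) = 0.
Check two-phase: ΣzᵢKᵢ = 1.7382 > 1 and Σzᵢ/Kᵢ = 1.0582 > 1, so g(0) = 0.7382 > 0 and g(1) = -0.0582 < 0.
Binary case is linear: z₁(K₁−1)(1+ψ(K₂−1)) + z₂(K₂−1)(1+ψ(K₁−1)) = 0
⇒ ψ = [z₁(K₁−1)+z₂(K₂−1)] / [−(K₁−1)(K₂−1)] = 0.73816/0.80296 = 0.9193
Compositions from xᵢ = zᵢ/(1+ψ(Kᵢ−1)), yᵢ = Kᵢxᵢ:
  A: x = 0.2722, y = 0.6711
  B: x = 0.7278, y = 0.3289

x_A = 0.2722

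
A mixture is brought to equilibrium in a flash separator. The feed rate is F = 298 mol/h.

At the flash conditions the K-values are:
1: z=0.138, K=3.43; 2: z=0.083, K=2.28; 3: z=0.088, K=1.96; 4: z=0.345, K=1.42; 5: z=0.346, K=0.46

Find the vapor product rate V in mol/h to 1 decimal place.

V = 234.6 mol/h

Let ψ = V/F and solve Σ zᵢ(Kᵢ−1)/(1+ψ(Kᵢ−1)) = 0.
g(0) = ΣzᵢKᵢ − 1 = 0.484 and g(1) = 1 − Σzᵢ/Kᵢ = -0.117, so a root lies in (0, 1).
Iterate (Newton) starting at ψ = 0.34:
  ψ = 0.340: g = 0.2193, g' = -0.554 → ψ = 0.736
  ψ = 0.736: g = 0.0253, g' = -0.482 → ψ = 0.788
  ψ = 0.788: g = -0.0003, g' = -0.496 → ψ = 0.787
Converged at ψ = 0.787.
Then V = ψ·F = 0.7873·298 = 234.6 mol/h and L = F − V = 63.4 mol/h.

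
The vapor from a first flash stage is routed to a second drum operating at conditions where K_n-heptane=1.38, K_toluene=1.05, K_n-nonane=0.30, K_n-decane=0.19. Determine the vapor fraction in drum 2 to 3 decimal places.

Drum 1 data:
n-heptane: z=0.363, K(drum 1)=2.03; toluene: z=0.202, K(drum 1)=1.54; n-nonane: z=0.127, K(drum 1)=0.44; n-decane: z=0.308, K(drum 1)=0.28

V/F (drum 2) = 0.385

Drum 1:
Material balance + equilibrium reduce to Σ zᵢ(Kᵢ−1)/(1+ψ₁(Kᵢ−1)) = 0.
g(0) = ΣzᵢKᵢ − 1 = 0.190 and g(1) = 1 − Σzᵢ/Kᵢ = -0.699, so a root lies in (0, 1).
Newton–Raphson from ψ₁ = 0.5:
  ψ₁ = 0.500: g = -0.1126, g' = -0.671 → ψ₁ = 0.332
  ψ₁ = 0.332: g = -0.0078, g' = -0.592 → ψ₁ = 0.319
Converged at ψ₁ = 0.319.
Drum-1 compositions:
  n-heptane: x = 0.273, y = 0.555
  toluene: x = 0.172, y = 0.265
  n-nonane: x = 0.155, y = 0.068
  n-decane: x = 0.400, y = 0.112
Drum-2 feed = drum-1 vapor: z₂ = (0.5546, 0.2654, 0.0680, 0.1120).
Drum 2:
Rachford–Rice: g(ψ₂) = Σ zᵢ(Kᵢ−1)/(1+ψ₂(Kᵢ−1)) = 0.
Check two-phase: ΣzᵢKᵢ = 1.086 > 1 and Σzᵢ/Kᵢ = 1.471 > 1, so g(0) = 0.086 > 0 and g(1) = -0.471 < 0.
Iterate (Newton) starting at ψ₂ = 0.36:
  ψ₂ = 0.360: g = 0.0068, g' = -0.269 → ψ₂ = 0.385
Converged at ψ₂ = 0.385.
  n-heptane: x = 0.484, y = 0.668
  toluene: x = 0.260, y = 0.273
  n-nonane: x = 0.093, y = 0.028
  n-decane: x = 0.163, y = 0.031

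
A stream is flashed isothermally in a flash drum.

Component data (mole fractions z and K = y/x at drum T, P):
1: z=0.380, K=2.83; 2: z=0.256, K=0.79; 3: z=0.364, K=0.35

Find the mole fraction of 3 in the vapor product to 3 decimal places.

y_3 = 0.177

Material balance + equilibrium reduce to Σ zᵢ(Kᵢ−1)/(1+ψ(Kᵢ−1)) = 0.
g(0) = ΣzᵢKᵢ − 1 = 0.405 and g(1) = 1 − Σzᵢ/Kᵢ = -0.498, so a root lies in (0, 1).
Newton iteration, ψ⁰ = 0.52:
  ψ = 0.520: g = -0.0614, g' = -0.699 → ψ = 0.432
Converged at ψ = 0.432.
Compositions from xᵢ = zᵢ/(1+ψ(Kᵢ−1)), yᵢ = Kᵢxᵢ:
  1: x = 0.212, y = 0.600
  2: x = 0.282, y = 0.222
  3: x = 0.506, y = 0.177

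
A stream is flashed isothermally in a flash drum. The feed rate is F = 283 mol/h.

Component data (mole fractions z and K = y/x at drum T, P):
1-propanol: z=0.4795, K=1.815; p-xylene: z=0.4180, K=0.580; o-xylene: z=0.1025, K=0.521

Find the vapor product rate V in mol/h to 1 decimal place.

Rachford–Rice: g(ψ) = Σ zᵢ(Kᵢ−1)/(1+ψ(Kᵢ−1)) = 0.
Check two-phase: ΣzᵢKᵢ = 1.1661 > 1 and Σzᵢ/Kᵢ = 1.1816 > 1, so g(0) = 0.1661 > 0 and g(1) = -0.1816 < 0.
Newton–Raphson from ψ = 0.5:
  ψ = 0.5000: g = -0.00914, g' = -0.3196 → ψ = 0.4714
Converged at ψ = 0.4714.
Then V = ψ·F = 0.4714·283 = 133.4 mol/h and L = F − V = 149.6 mol/h.

V = 133.4 mol/h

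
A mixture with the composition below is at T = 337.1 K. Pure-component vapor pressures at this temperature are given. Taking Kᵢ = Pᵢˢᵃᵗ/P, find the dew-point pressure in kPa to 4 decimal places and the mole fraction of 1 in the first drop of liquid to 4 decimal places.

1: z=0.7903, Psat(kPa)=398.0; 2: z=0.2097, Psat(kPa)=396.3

Pdew = 397.6423 kPa, x_1 = 0.7896

At the dew point ψ → 1, so Σzᵢ/Kᵢ = 1 with Kᵢ = Pᵢˢᵃᵗ/P ⇒ 1/P = Σzᵢ/Pᵢˢᵃᵗ.
1/P = 0.7903/398.0 + 0.2097/396.3 = 0.0025148 ⇒ P = 397.6423 kPa
xᵢ = zᵢP/Pᵢˢᵃᵗ ⇒ x_1 = 0.7903·397.6423/398.0 = 0.7896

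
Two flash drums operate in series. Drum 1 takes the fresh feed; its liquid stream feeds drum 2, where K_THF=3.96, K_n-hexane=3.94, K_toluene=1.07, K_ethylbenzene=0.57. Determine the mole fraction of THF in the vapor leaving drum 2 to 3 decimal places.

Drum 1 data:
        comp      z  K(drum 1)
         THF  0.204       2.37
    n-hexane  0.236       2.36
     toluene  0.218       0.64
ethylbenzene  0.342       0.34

y_THF (drum 2) = 0.168

Drum 1:
Newton–Raphson from ψ₁ = 0.59:
  ψ₁ = 0.590: g = -0.1367, g' = -0.697 → ψ₁ = 0.394
  ψ₁ = 0.394: g = -0.0059, g' = -0.657 → ψ₁ = 0.385
Converged at ψ₁ = 0.385.
Drum-1 compositions:
  THF: x = 0.134, y = 0.317
  n-hexane: x = 0.155, y = 0.366
  toluene: x = 0.253, y = 0.162
  ethylbenzene: x = 0.458, y = 0.156
Drum-2 feed = drum-1 liquid: z₂ = (0.1336, 0.1549, 0.2531, 0.4585).
Drum 2:
Rachford–Rice: g(ψ₂) = Σ zᵢ(Kᵢ−1)/(1+ψ₂(Kᵢ−1)) = 0.
Feasibility: ΣzᵢKᵢ = 1.671, Σzᵢ/Kᵢ = 1.114 — both > 1, two phases present.
Newton iteration, ψ₂⁰ = 0.5:
  ψ₂ = 0.500: g = 0.1098, g' = -0.548 → ψ₂ = 0.700
  ψ₂ = 0.700: g = 0.0124, g' = -0.442 → ψ₂ = 0.728
  ψ₂ = 0.728: g = 0.0001, g' = -0.434 → ψ₂ = 0.729
Converged at ψ₂ = 0.729.
  THF: x = 0.042, y = 0.168
  n-hexane: x = 0.049, y = 0.194
  toluene: x = 0.241, y = 0.258
  ethylbenzene: x = 0.668, y = 0.381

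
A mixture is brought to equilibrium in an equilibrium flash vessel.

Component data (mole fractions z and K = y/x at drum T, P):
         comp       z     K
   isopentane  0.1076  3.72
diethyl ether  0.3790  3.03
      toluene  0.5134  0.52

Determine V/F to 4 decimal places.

V/F = 0.7762

Newton–Raphson from V/F = 0.54:
  V/F = 0.5400: g = 0.15292, g' = -0.7016 → V/F = 0.7580
  V/F = 0.7580: g = 0.01129, g' = -0.6195 → V/F = 0.7762
Converged at V/F = 0.7762.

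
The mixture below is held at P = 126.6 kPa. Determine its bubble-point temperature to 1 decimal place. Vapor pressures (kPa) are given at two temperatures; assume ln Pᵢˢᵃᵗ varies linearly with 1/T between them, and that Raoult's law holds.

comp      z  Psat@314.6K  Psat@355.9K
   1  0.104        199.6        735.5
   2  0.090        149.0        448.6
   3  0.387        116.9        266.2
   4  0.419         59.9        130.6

Bubble-point temperature: ΣzᵢPᵢˢᵃᵗ(T) = P. Interpolate ln Pᵢˢᵃᵗ = aᵢ + bᵢ/T.
  T = 314.6 K: ΣzᵢPᵢˢᵃᵗ = 104.51 kPa
  T = 355.9 K: ΣzᵢPᵢˢᵃᵗ = 274.61 kPa
  T = 335.2 K: ΣzᵢPᵢˢᵃᵗ = 173.33 kPa
  T = 324.9 K: ΣzᵢPᵢˢᵃᵗ = 135.46 kPa
  T = 319.8 K: ΣzᵢPᵢˢᵃᵗ = 119.33 kPa
  T = 322.4 K: ΣzᵢPᵢˢᵃᵗ = 127.35 kPa
Interpolating between 319.8 K and 322.4 K gives T ≈ 322.2 K.

T = 322.2 K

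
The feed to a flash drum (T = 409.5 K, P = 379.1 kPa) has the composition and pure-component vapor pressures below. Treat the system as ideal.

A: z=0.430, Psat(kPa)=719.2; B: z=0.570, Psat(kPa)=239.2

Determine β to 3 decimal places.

Raoult's law: Kᵢ = Pᵢˢᵃᵗ/P = Pᵢˢᵃᵗ/379.1.
  K_A = 719.2/379.1 = 1.89712, K_B = 239.2/379.1 = 0.63097
Let β = V/F and solve Σ zᵢ(Kᵢ−1)/(1+β(Kᵢ−1)) = 0.
g(0) = ΣzᵢKᵢ − 1 = 0.175 and g(1) = 1 − Σzᵢ/Kᵢ = -0.130, so a root lies in (0, 1).
Binary case is linear: z₁(K₁−1)(1+β(K₂−1)) + z₂(K₂−1)(1+β(K₁−1)) = 0
⇒ β = [z₁(K₁−1)+z₂(K₂−1)] / [−(K₁−1)(K₂−1)] = 0.1754/0.3311 = 0.530

β = 0.530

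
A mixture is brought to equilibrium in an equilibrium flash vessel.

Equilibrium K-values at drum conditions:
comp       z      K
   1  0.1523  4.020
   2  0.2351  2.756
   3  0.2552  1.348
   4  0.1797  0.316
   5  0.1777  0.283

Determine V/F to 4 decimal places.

V/F = 0.6067

Material balance + equilibrium reduce to Σ zᵢ(Kᵢ−1)/(1+V/F(Kᵢ−1)) = 0.
Feasibility: ΣzᵢKᵢ = 1.7113, Σzᵢ/Kᵢ = 1.5091 — both > 1, two phases present.
Iterate (Newton) starting at V/F = 0.5:
  V/F = 0.5000: g = 0.09331, g' = -0.8646 → V/F = 0.6079
  V/F = 0.6079: g = -0.00109, g' = -0.8968 → V/F = 0.6067
Converged at V/F = 0.6067.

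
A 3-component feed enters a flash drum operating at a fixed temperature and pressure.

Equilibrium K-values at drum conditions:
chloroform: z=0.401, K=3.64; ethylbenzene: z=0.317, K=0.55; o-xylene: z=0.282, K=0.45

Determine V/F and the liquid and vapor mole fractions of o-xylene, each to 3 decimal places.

V/F = 0.577, x_o-xylene = 0.413, y_o-xylene = 0.186

Rachford–Rice: g(V/F) = Σ zᵢ(Kᵢ−1)/(1+V/F(Kᵢ−1)) = 0.
g(0) = ΣzᵢKᵢ − 1 = 0.761 and g(1) = 1 − Σzᵢ/Kᵢ = -0.313, so a root lies in (0, 1).
Newton–Raphson from V/F = 0.5:
  V/F = 0.500: g = 0.0583, g' = -0.788 → V/F = 0.574
  V/F = 0.574: g = 0.0019, g' = -0.741 → V/F = 0.577
Converged at V/F = 0.577.
Compositions from xᵢ = zᵢ/(1+V/F(Kᵢ−1)), yᵢ = Kᵢxᵢ:
  chloroform: x = 0.159, y = 0.579
  ethylbenzene: x = 0.428, y = 0.235
  o-xylene: x = 0.413, y = 0.186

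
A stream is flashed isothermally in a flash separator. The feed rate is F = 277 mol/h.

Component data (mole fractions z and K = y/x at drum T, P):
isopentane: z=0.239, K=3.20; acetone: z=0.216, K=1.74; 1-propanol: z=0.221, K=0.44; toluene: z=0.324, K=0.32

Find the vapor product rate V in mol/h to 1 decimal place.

V = 90.5 mol/h

Rachford–Rice: g(ψ) = Σ zᵢ(Kᵢ−1)/(1+ψ(Kᵢ−1)) = 0.
g(0) = ΣzᵢKᵢ − 1 = 0.342 and g(1) = 1 − Σzᵢ/Kᵢ = -0.714, so a root lies in (0, 1).
Newton iteration, ψ⁰ = 0.5:
  ψ = 0.500: g = -0.1387, g' = -0.803 → ψ = 0.327
Converged at ψ = 0.327.
Then V = ψ·F = 0.3266·277 = 90.5 mol/h and L = F − V = 186.5 mol/h.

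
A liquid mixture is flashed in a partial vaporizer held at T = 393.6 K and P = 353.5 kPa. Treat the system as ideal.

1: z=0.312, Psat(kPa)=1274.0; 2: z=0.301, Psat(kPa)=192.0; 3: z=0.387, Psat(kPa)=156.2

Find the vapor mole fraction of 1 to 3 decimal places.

y_1 = 0.595

Raoult's law: Kᵢ = Pᵢˢᵃᵗ/P = Pᵢˢᵃᵗ/353.5.
  K_1 = 1274.0/353.5 = 3.60396, K_2 = 192.0/353.5 = 0.54314, K_3 = 156.2/353.5 = 0.44187
Material balance + equilibrium reduce to Σ zᵢ(Kᵢ−1)/(1+V/F(Kᵢ−1)) = 0.
Check two-phase: ΣzᵢKᵢ = 1.459 > 1 and Σzᵢ/Kᵢ = 1.517 > 1, so g(0) = 0.459 > 0 and g(1) = -0.517 < 0.
Newton iteration, V/F⁰ = 0.34:
  V/F = 0.340: g = 0.0015, g' = -0.867 → V/F = 0.342
Converged at V/F = 0.342.
Compositions from xᵢ = zᵢ/(1+V/F(Kᵢ−1)), yᵢ = Kᵢxᵢ:
  1: x = 0.165, y = 0.595
  2: x = 0.357, y = 0.194
  3: x = 0.478, y = 0.211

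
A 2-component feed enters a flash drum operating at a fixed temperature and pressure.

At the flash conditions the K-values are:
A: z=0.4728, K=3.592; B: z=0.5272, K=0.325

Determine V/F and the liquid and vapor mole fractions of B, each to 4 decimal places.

V/F = 0.4970, x_B = 0.7934, y_B = 0.2579

Rachford–Rice: g(V/F) = Σ zᵢ(Kᵢ−1)/(1+V/F(Kᵢ−1)) = 0.
Feasibility: ΣzᵢKᵢ = 1.8696, Σzᵢ/Kᵢ = 1.7538 — both > 1, two phases present.
Newton iteration, V/F⁰ = 0.66:
  V/F = 0.6600: g = -0.18967, g' = -1.2135 → V/F = 0.5037
  V/F = 0.5037: g = -0.00765, g' = -1.1490 → V/F = 0.4970
Converged at V/F = 0.4970.
Compositions from xᵢ = zᵢ/(1+V/F(Kᵢ−1)), yᵢ = Kᵢxᵢ:
  A: x = 0.2066, y = 0.7421
  B: x = 0.7934, y = 0.2579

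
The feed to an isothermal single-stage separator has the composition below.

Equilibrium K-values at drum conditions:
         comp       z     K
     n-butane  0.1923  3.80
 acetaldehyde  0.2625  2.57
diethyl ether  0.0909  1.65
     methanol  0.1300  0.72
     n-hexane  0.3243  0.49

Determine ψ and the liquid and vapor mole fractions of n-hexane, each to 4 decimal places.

Material balance + equilibrium reduce to Σ zᵢ(Kᵢ−1)/(1+ψ(Kᵢ−1)) = 0.
g(0) = ΣzᵢKᵢ − 1 = 0.8079 and g(1) = 1 − Σzᵢ/Kᵢ = -0.0502, so a root lies in (0, 1).
Newton iteration, ψ⁰ = 0.58:
  ψ = 0.5800: g = 0.18549, g' = -0.6011 → ψ = 0.8886
  ψ = 0.8886: g = 0.01297, g' = -0.5523 → ψ = 0.9121
  ψ = 0.9121: g = -0.00005, g' = -0.5572 → ψ = 0.9120
Converged at ψ = 0.9120.
Compositions from xᵢ = zᵢ/(1+ψ(Kᵢ−1)), yᵢ = Kᵢxᵢ:
  n-butane: x = 0.0541, y = 0.2056
  acetaldehyde: x = 0.1079, y = 0.2774
  diethyl ether: x = 0.0571, y = 0.0942
  methanol: x = 0.1746, y = 0.1257
  n-hexane: x = 0.6063, y = 0.2971

ψ = 0.9120, x_n-hexane = 0.6063, y_n-hexane = 0.2971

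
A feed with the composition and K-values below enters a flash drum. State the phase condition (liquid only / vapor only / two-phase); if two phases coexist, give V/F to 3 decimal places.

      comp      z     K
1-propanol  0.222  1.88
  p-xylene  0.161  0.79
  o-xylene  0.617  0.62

ΣzᵢKᵢ = 0.927; Σzᵢ/Kᵢ = 1.317.
Since ΣzᵢKᵢ < 1 the mixture is below its bubble point — single liquid phase.

liquid only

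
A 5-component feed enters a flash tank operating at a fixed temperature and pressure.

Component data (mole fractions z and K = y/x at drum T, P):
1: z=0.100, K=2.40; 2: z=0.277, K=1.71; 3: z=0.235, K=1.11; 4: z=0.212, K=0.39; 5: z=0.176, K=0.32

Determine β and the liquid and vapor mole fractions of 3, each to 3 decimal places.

β = 0.248, x_3 = 0.229, y_3 = 0.254

Newton iteration, β⁰ = 0.5:
  β = 0.500: g = -0.1154, g' = -0.497 → β = 0.268
  β = 0.268: g = -0.0086, g' = -0.439 → β = 0.248
Converged at β = 0.248.
Compositions from xᵢ = zᵢ/(1+β(Kᵢ−1)), yᵢ = Kᵢxᵢ:
  1: x = 0.074, y = 0.178
  2: x = 0.236, y = 0.403
  3: x = 0.229, y = 0.254
  4: x = 0.250, y = 0.097
  5: x = 0.212, y = 0.068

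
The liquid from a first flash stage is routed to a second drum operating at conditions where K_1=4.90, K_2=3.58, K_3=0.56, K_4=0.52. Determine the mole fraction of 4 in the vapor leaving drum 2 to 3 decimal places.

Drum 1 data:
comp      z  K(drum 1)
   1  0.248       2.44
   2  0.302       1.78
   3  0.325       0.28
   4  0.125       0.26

y_4 (drum 2) = 0.130

Drum 1:
Rachford–Rice: g(ψ₁) = Σ zᵢ(Kᵢ−1)/(1+ψ₁(Kᵢ−1)) = 0.
g(0) = ΣzᵢKᵢ − 1 = 0.266 and g(1) = 1 − Σzᵢ/Kᵢ = -0.913, so a root lies in (0, 1).
Newton–Raphson from ψ₁ = 0.39:
  ψ₁ = 0.390: g = -0.0461, g' = -0.780 → ψ₁ = 0.331
  ψ₁ = 0.331: g = -0.0006, g' = -0.762 → ψ₁ = 0.330
Converged at ψ₁ = 0.330.
Drum-1 compositions:
  1: x = 0.168, y = 0.410
  2: x = 0.240, y = 0.427
  3: x = 0.426, y = 0.119
  4: x = 0.165, y = 0.043
Drum-2 feed = drum-1 liquid: z₂ = (0.1681, 0.2402, 0.4263, 0.1654).
Drum 2:
Rachford–Rice: g(ψ₂) = Σ zᵢ(Kᵢ−1)/(1+ψ₂(Kᵢ−1)) = 0.
Check two-phase: ΣzᵢKᵢ = 2.008 > 1 and Σzᵢ/Kᵢ = 1.181 > 1, so g(0) = 1.008 > 0 and g(1) = -0.181 < 0.
Newton–Raphson from ψ₂ = 0.67:
  ψ₂ = 0.670: g = 0.0255, g' = -0.659 → ψ₂ = 0.709
Converged at ψ₂ = 0.709.
  1: x = 0.045, y = 0.219
  2: x = 0.085, y = 0.304
  3: x = 0.620, y = 0.347
  4: x = 0.251, y = 0.130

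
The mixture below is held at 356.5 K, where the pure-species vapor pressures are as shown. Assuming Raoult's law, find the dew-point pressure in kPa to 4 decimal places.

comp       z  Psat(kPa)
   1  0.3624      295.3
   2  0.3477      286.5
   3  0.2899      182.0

At the dew point ψ → 1, so Σzᵢ/Kᵢ = 1 with Kᵢ = Pᵢˢᵃᵗ/P ⇒ 1/P = Σzᵢ/Pᵢˢᵃᵗ.
1/P = 0.3624/295.3 + 0.3477/286.5 + 0.2899/182.0 = 0.0040337 ⇒ P = 247.9116 kPa

Pdew = 247.9116 kPa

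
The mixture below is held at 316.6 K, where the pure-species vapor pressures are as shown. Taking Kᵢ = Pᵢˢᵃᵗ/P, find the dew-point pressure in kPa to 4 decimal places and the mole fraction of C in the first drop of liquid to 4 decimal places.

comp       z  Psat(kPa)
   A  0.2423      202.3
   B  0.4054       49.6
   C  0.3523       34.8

At the dew point ψ → 1, so Σzᵢ/Kᵢ = 1 with Kᵢ = Pᵢˢᵃᵗ/P ⇒ 1/P = Σzᵢ/Pᵢˢᵃᵗ.
1/P = 0.2423/202.3 + 0.4054/49.6 + 0.3523/34.8 = 0.0194947 ⇒ P = 51.2961 kPa
xᵢ = zᵢP/Pᵢˢᵃᵗ ⇒ x_C = 0.3523·51.2961/34.8 = 0.5193

Pdew = 51.2961 kPa, x_C = 0.5193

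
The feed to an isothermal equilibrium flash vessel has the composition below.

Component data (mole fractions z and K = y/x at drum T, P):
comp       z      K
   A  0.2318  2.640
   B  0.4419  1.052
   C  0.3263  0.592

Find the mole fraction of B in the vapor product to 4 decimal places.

y_B = 0.4474

Material balance + equilibrium reduce to Σ zᵢ(Kᵢ−1)/(1+ψ(Kᵢ−1)) = 0.
Feasibility: ΣzᵢKᵢ = 1.2700, Σzᵢ/Kᵢ = 1.0590 — both > 1, two phases present.
Newton iteration, ψ⁰ = 0.5:
  ψ = 0.5000: g = 0.06402, g' = -0.2751 → ψ = 0.7327
  ψ = 0.7327: g = 0.00489, g' = -0.2402 → ψ = 0.7531
  ψ = 0.7531: g = 0.00001, g' = -0.2391 → ψ = 0.7532
Converged at ψ = 0.7532.
Compositions from xᵢ = zᵢ/(1+ψ(Kᵢ−1)), yᵢ = Kᵢxᵢ:
  A: x = 0.1037, y = 0.2738
  B: x = 0.4252, y = 0.4474
  C: x = 0.4710, y = 0.2789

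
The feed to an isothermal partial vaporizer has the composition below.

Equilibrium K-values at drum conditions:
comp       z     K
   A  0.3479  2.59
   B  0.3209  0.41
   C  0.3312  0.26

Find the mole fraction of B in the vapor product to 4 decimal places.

y_B = 0.1408

Rachford–Rice: g(ψ) = Σ zᵢ(Kᵢ−1)/(1+ψ(Kᵢ−1)) = 0.
g(0) = ΣzᵢKᵢ − 1 = 0.1187 and g(1) = 1 − Σzᵢ/Kᵢ = -1.1909, so a root lies in (0, 1).
Newton iteration, ψ⁰ = 0.5:
  ψ = 0.5000: g = -0.34942, g' = -0.9547 → ψ = 0.1340
  ψ = 0.1340: g = -0.02164, g' = -0.9529 → ψ = 0.1113
  ψ = 0.1113: g = 0.00028, g' = -0.9783 → ψ = 0.1116
Converged at ψ = 0.1116.
Compositions from xᵢ = zᵢ/(1+ψ(Kᵢ−1)), yᵢ = Kᵢxᵢ:
  A: x = 0.2955, y = 0.7653
  B: x = 0.3435, y = 0.1408
  C: x = 0.3610, y = 0.0939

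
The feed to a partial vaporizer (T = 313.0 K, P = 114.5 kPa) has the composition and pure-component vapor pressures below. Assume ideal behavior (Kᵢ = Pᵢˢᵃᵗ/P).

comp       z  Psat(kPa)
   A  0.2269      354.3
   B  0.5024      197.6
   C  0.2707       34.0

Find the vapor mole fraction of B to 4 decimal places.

y_B = 0.5560

Raoult's law: Kᵢ = Pᵢˢᵃᵗ/P = Pᵢˢᵃᵗ/114.5.
  K_A = 354.3/114.5 = 3.094323, K_B = 197.6/114.5 = 1.725764, K_C = 34.0/114.5 = 0.296943
Let β = V/F and solve Σ zᵢ(Kᵢ−1)/(1+β(Kᵢ−1)) = 0.
Feasibility: ΣzᵢKᵢ = 1.6495, Σzᵢ/Kᵢ = 1.2761 — both > 1, two phases present.
Iterate (Newton) starting at β = 0.38:
  β = 0.3800: g = 0.29072, g' = -0.7203 → β = 0.7836
  β = 0.7836: g = -0.01142, g' = -0.9137 → β = 0.7711
  β = 0.7711: g = -0.00013, g' = -0.8926 → β = 0.7709
Converged at β = 0.7709.
Compositions from xᵢ = zᵢ/(1+β(Kᵢ−1)), yᵢ = Kᵢxᵢ:
  A: x = 0.0868, y = 0.2685
  B: x = 0.3222, y = 0.5560
  C: x = 0.5911, y = 0.1755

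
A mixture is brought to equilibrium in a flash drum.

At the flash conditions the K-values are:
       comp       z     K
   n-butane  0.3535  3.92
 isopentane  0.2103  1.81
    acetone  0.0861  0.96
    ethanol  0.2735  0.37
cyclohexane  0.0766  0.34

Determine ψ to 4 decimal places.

Iterate (Newton) starting at ψ = 0.31:
  ψ = 0.3100: g = 0.39677, g' = -1.1390 → ψ = 0.6583
  ψ = 0.6583: g = 0.07696, g' = -0.8330 → ψ = 0.7507
  ψ = 0.7507: g = -0.00139, g' = -0.8712 → ψ = 0.7491
Converged at ψ = 0.7491.

ψ = 0.7491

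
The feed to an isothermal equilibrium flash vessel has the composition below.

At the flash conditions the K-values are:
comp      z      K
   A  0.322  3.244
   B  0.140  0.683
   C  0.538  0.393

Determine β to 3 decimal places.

Rachford–Rice: g(β) = Σ zᵢ(Kᵢ−1)/(1+β(Kᵢ−1)) = 0.
g(0) = ΣzᵢKᵢ − 1 = 0.352 and g(1) = 1 − Σzᵢ/Kᵢ = -0.673, so a root lies in (0, 1).
Iterate (Newton) starting at β = 0.59:
  β = 0.590: g = -0.2524, g' = -0.803 → β = 0.275
  β = 0.275: g = 0.0058, g' = -0.922 → β = 0.282
Converged at β = 0.282.

β = 0.282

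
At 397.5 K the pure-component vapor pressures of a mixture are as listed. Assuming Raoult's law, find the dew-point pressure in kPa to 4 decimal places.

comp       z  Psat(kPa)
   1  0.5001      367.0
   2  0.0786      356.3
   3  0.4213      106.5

Pdew = 180.5335 kPa

At the dew point ψ → 1, so Σzᵢ/Kᵢ = 1 with Kᵢ = Pᵢˢᵃᵗ/P ⇒ 1/P = Σzᵢ/Pᵢˢᵃᵗ.
1/P = 0.5001/367.0 + 0.0786/356.3 + 0.4213/106.5 = 0.0055391 ⇒ P = 180.5335 kPa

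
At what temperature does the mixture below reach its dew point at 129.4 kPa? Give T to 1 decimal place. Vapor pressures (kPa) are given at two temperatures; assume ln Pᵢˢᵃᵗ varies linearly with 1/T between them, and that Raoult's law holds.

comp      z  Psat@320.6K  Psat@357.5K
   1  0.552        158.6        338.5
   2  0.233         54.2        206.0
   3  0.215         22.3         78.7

Dew-point temperature: Σzᵢ·P/Pᵢˢᵃᵗ(T) = 1. Interpolate ln Pᵢˢᵃᵗ = aᵢ + bᵢ/T.
  T = 320.6 K: ΣzᵢP/Pᵢˢᵃᵗ = 2.2542
  T = 357.5 K: ΣzᵢP/Pᵢˢᵃᵗ = 0.7109
  T = 339.1 K: ΣzᵢP/Pᵢˢᵃᵗ = 1.2169
  T = 348.3 K: ΣzᵢP/Pᵢˢᵃᵗ = 0.9221
  T = 343.7 K: ΣzᵢP/Pᵢˢᵃᵗ = 1.0569
  T = 346.0 K: ΣzᵢP/Pᵢˢᵃᵗ = 0.9867
  T = 344.9 K: ΣzᵢP/Pᵢˢᵃᵗ = 1.0195
  T = 345.4 K: ΣzᵢP/Pᵢˢᵃᵗ = 1.0044
Interpolating between 345.4 K and 346.0 K gives T ≈ 345.5 K.

T = 345.5 K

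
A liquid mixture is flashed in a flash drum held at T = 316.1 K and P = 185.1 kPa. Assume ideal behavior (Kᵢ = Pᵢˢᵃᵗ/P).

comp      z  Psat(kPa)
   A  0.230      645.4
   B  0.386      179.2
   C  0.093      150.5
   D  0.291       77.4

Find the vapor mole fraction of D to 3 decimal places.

Raoult's law: Kᵢ = Pᵢˢᵃᵗ/P = Pᵢˢᵃᵗ/185.1.
  K_A = 645.4/185.1 = 3.48676, K_B = 179.2/185.1 = 0.96813, K_C = 150.5/185.1 = 0.81307, K_D = 77.4/185.1 = 0.41815
Rachford–Rice: g(V/F) = Σ zᵢ(Kᵢ−1)/(1+V/F(Kᵢ−1)) = 0.
Feasibility: ΣzᵢKᵢ = 1.373, Σzᵢ/Kᵢ = 1.275 — both > 1, two phases present.
Iterate (Newton) starting at V/F = 0.5:
  V/F = 0.500: g = -0.0155, g' = -0.483 → V/F = 0.468
Converged at V/F = 0.468.
Compositions from xᵢ = zᵢ/(1+V/F(Kᵢ−1)), yᵢ = Kᵢxᵢ:
  A: x = 0.106, y = 0.371
  B: x = 0.392, y = 0.379
  C: x = 0.102, y = 0.083
  D: x = 0.400, y = 0.167

y_D = 0.167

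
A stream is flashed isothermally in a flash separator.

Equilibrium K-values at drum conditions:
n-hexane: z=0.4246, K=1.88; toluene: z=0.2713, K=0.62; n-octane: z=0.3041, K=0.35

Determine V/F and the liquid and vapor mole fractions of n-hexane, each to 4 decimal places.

Material balance + equilibrium reduce to Σ zᵢ(Kᵢ−1)/(1+V/F(Kᵢ−1)) = 0.
Check two-phase: ΣzᵢKᵢ = 1.0729 > 1 and Σzᵢ/Kᵢ = 1.5323 > 1, so g(0) = 0.0729 > 0 and g(1) = -0.5323 < 0.
Newton–Raphson from V/F = 0.5:
  V/F = 0.5000: g = -0.16064, g' = -0.5003 → V/F = 0.1789
  V/F = 0.1789: g = -0.01146, g' = -0.4551 → V/F = 0.1537
  V/F = 0.1537: g = 0.00003, g' = -0.4579 → V/F = 0.1538
Converged at V/F = 0.1538.
Compositions from xᵢ = zᵢ/(1+V/F(Kᵢ−1)), yᵢ = Kᵢxᵢ:
  n-hexane: x = 0.3740, y = 0.7031
  toluene: x = 0.2881, y = 0.1786
  n-octane: x = 0.3379, y = 0.1183

V/F = 0.1538, x_n-hexane = 0.3740, y_n-hexane = 0.7031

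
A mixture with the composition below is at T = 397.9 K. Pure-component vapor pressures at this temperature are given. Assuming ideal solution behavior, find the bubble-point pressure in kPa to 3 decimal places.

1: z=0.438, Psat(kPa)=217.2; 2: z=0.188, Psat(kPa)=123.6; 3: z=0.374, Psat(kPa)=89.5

At the bubble point ψ → 0, so ΣzᵢKᵢ = 1 with Kᵢ = Pᵢˢᵃᵗ/P ⇒ P = ΣzᵢPᵢˢᵃᵗ.
P = 0.438·217.2 + 0.188·123.6 + 0.374·89.5 = 151.843 kPa

Pbub = 151.843 kPa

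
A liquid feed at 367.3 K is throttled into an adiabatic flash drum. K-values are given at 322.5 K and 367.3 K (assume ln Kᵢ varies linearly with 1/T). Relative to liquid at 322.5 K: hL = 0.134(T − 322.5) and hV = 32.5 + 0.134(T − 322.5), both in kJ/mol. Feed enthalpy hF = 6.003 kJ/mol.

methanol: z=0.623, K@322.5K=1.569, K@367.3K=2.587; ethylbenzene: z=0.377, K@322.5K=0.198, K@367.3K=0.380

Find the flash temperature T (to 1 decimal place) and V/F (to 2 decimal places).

T = 324.9 K, V/F = 0.17

Adiabatic flash: solve Rachford–Rice at each trial T, then check hF = ψ·hV(T) + (1−ψ)·hL(T).
  T = 322.5 K: K = (1.569, 0.198), RR gives ψ = 0.114, H_out = 3.713 kJ/mol
  T = 367.3 K: K = (2.587, 0.380), RR gives ψ = 0.767, H_out = 30.940 kJ/mol
  T = 344.9 K: K = (2.048, 0.280), RR gives ψ = 0.506, H_out = 19.435 kJ/mol
  T = 333.7 K: K = (1.800, 0.237), RR gives ψ = 0.345, H_out = 12.727 kJ/mol
  T = 328.1 K: K = (1.683, 0.217), RR gives ψ = 0.243, H_out = 8.660 kJ/mol
  T = 325.3 K: K = (1.625, 0.207), RR gives ψ = 0.183, H_out = 6.326 kJ/mol
  T = 323.9 K: K = (1.597, 0.203), RR gives ψ = 0.150, H_out = 5.059 kJ/mol
Linear interpolation between T = 323.9 (H_out = 5.059) and T = 325.3 (H_out = 6.326) on hF = 6.003 gives T ≈ 324.9 K, at which ψ = 0.17.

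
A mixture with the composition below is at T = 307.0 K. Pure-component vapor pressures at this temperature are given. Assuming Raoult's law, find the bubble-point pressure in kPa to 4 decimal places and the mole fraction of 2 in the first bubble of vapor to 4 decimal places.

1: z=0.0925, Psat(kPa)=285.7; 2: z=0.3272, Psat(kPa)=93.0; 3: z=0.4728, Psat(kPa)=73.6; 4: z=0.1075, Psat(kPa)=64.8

At the bubble point ψ → 0, so ΣzᵢKᵢ = 1 with Kᵢ = Pᵢˢᵃᵗ/P ⇒ P = ΣzᵢPᵢˢᵃᵗ.
P = 0.0925·285.7 + 0.3272·93.0 + 0.4728·73.6 + 0.1075·64.8 = 98.6209 kPa
yᵢ = zᵢPᵢˢᵃᵗ/P ⇒ y_2 = 0.3272·93.0/98.6209 = 0.3086

Pbub = 98.6209 kPa, y_2 = 0.3086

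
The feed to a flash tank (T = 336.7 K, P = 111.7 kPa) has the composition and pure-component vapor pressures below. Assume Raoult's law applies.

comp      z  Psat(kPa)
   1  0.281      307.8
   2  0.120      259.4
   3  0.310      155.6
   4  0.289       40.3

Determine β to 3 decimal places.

Raoult's law: Kᵢ = Pᵢˢᵃᵗ/P = Pᵢˢᵃᵗ/111.7.
  K_1 = 307.8/111.7 = 2.75560, K_2 = 259.4/111.7 = 2.32229, K_3 = 155.6/111.7 = 1.39302, K_4 = 40.3/111.7 = 0.36079
Newton–Raphson from β = 0.6:
  β = 0.600: g = 0.1277, g' = -0.613 → β = 0.808
  β = 0.808: g = -0.0092, g' = -0.730 → β = 0.796
Converged at β = 0.796.

β = 0.796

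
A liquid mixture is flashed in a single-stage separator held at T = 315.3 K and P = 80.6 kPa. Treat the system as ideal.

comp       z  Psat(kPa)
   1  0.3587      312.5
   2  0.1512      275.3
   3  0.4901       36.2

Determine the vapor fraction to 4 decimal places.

ψ = 0.7460

Raoult's law: Kᵢ = Pᵢˢᵃᵗ/P = Pᵢˢᵃᵗ/80.6.
  K_1 = 312.5/80.6 = 3.877171, K_2 = 275.3/80.6 = 3.415633, K_3 = 36.2/80.6 = 0.449132
Iterate (Newton) starting at ψ = 0.5:
  ψ = 0.5000: g = 0.21603, g' = -0.9636 → ψ = 0.7242
  ψ = 0.7242: g = 0.01836, g' = -0.8407 → ψ = 0.7460
Converged at ψ = 0.7460.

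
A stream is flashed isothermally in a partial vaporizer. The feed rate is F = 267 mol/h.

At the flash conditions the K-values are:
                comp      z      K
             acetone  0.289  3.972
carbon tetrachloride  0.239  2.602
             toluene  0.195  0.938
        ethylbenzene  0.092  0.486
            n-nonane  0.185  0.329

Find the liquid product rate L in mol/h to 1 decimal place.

Let ψ = V/F and solve Σ zᵢ(Kᵢ−1)/(1+ψ(Kᵢ−1)) = 0.
Check two-phase: ΣzᵢKᵢ = 2.058 > 1 and Σzᵢ/Kᵢ = 1.124 > 1, so g(0) = 1.058 > 0 and g(1) = -0.124 < 0.
Iterate (Newton) starting at ψ = 0.5:
  ψ = 0.500: g = 0.2952, g' = -0.836 → ψ = 0.853
  ψ = 0.853: g = 0.0173, g' = -0.847 → ψ = 0.874
  ψ = 0.874: g = -0.0002, g' = -0.871 → ψ = 0.873
Converged at ψ = 0.873.
Then V = ψ·F = 0.8734·267 = 233.2 mol/h and L = F − V = 33.8 mol/h.

L = 33.8 mol/h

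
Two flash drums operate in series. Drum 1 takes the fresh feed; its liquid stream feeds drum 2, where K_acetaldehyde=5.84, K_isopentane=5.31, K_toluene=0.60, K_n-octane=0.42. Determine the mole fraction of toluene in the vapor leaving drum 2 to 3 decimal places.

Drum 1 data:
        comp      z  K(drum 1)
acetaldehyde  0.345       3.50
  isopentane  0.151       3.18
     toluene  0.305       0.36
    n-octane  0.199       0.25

y_toluene (drum 2) = 0.309

Drum 1:
Material balance + equilibrium reduce to Σ zᵢ(Kᵢ−1)/(1+ψ₁(Kᵢ−1)) = 0.
Check two-phase: ΣzᵢKᵢ = 1.847 > 1 and Σzᵢ/Kᵢ = 1.789 > 1, so g(0) = 0.847 > 0 and g(1) = -0.789 < 0.
Iterate (Newton) starting at ψ₁ = 0.5:
  ψ₁ = 0.500: g = 0.0150, g' = -1.147 → ψ₁ = 0.513
Converged at ψ₁ = 0.513.
Drum-1 compositions:
  acetaldehyde: x = 0.151, y = 0.529
  isopentane: x = 0.071, y = 0.227
  toluene: x = 0.454, y = 0.163
  n-octane: x = 0.323, y = 0.081
Drum-2 feed = drum-1 liquid: z₂ = (0.1511, 0.0713, 0.4541, 0.3235).
Drum 2:
Material balance + equilibrium reduce to Σ zᵢ(Kᵢ−1)/(1+ψ₂(Kᵢ−1)) = 0.
Check two-phase: ΣzᵢKᵢ = 1.669 > 1 and Σzᵢ/Kᵢ = 1.566 > 1, so g(0) = 0.669 > 0 and g(1) = -0.566 < 0.
Newton iteration, ψ₂⁰ = 0.5:
  ψ₂ = 0.500: g = -0.1800, g' = -0.765 → ψ₂ = 0.265
  ψ₂ = 0.265: g = 0.0394, g' = -1.212 → ψ₂ = 0.297
  ψ₂ = 0.297: g = 0.0018, g' = -1.102 → ψ₂ = 0.299
Converged at ψ₂ = 0.299.
  acetaldehyde: x = 0.062, y = 0.361
  isopentane: x = 0.031, y = 0.165
  toluene: x = 0.516, y = 0.309
  n-octane: x = 0.391, y = 0.164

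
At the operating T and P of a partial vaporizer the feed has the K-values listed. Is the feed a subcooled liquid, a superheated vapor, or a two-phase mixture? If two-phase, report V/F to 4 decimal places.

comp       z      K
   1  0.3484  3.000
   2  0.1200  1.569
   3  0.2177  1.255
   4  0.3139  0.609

superheated vapor

ΣzᵢKᵢ = 1.6979; Σzᵢ/Kᵢ = 0.8815.
Since Σzᵢ/Kᵢ < 1 the mixture is above its dew point — single vapor phase.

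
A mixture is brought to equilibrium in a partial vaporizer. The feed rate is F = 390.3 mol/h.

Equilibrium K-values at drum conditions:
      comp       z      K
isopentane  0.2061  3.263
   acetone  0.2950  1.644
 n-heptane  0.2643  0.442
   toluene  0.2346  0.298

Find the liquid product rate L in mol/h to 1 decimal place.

Material balance + equilibrium reduce to Σ zᵢ(Kᵢ−1)/(1+V/F(Kᵢ−1)) = 0.
Check two-phase: ΣzᵢKᵢ = 1.3442 > 1 and Σzᵢ/Kᵢ = 1.6278 > 1, so g(0) = 0.3442 > 0 and g(1) = -0.6278 < 0.
Newton iteration, V/F⁰ = 0.5:
  V/F = 0.5000: g = -0.09579, g' = -0.7351 → V/F = 0.3697
  V/F = 0.3697: g = -0.00083, g' = -0.7342 → V/F = 0.3686
Converged at V/F = 0.3686.
Then V = V/F·F = 0.3686·390.3 = 143.9 mol/h and L = F − V = 246.4 mol/h.

L = 246.4 mol/h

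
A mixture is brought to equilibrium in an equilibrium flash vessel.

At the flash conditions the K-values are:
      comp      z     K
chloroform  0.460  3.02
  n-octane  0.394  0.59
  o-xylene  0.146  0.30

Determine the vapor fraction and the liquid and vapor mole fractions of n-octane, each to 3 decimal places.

ψ = 0.642, x_n-octane = 0.535, y_n-octane = 0.315

Rachford–Rice: g(ψ) = Σ zᵢ(Kᵢ−1)/(1+ψ(Kᵢ−1)) = 0.
Feasibility: ΣzᵢKᵢ = 1.665, Σzᵢ/Kᵢ = 1.307 — both > 1, two phases present.
Iterate (Newton) starting at ψ = 0.5:
  ψ = 0.500: g = 0.1019, g' = -0.739 → ψ = 0.638
  ψ = 0.638: g = 0.0026, g' = -0.713 → ψ = 0.642
Converged at ψ = 0.642.
Compositions from xᵢ = zᵢ/(1+ψ(Kᵢ−1)), yᵢ = Kᵢxᵢ:
  chloroform: x = 0.200, y = 0.605
  n-octane: x = 0.535, y = 0.315
  o-xylene: x = 0.265, y = 0.080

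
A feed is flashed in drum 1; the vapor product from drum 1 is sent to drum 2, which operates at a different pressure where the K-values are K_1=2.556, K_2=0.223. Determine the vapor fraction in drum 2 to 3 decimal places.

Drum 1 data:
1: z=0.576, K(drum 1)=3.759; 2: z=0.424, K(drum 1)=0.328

Drum 1:
Rachford–Rice: g(ψ₁) = Σ zᵢ(Kᵢ−1)/(1+ψ₁(Kᵢ−1)) = 0.
Feasibility: ΣzᵢKᵢ = 2.304, Σzᵢ/Kᵢ = 1.446 — both > 1, two phases present.
Newton iteration, ψ₁⁰ = 0.5:
  ψ₁ = 0.500: g = 0.2388, g' = -1.209 → ψ₁ = 0.698
  ψ₁ = 0.698: g = 0.0071, g' = -1.191 → ψ₁ = 0.703
Converged at ψ₁ = 0.703.
Drum-1 compositions:
  1: x = 0.196, y = 0.736
  2: x = 0.804, y = 0.264
Drum-2 feed = drum-1 vapor: z₂ = (0.7362, 0.2638).
Drum 2:
Rachford–Rice: g(ψ₂) = Σ zᵢ(Kᵢ−1)/(1+ψ₂(Kᵢ−1)) = 0.
g(0) = ΣzᵢKᵢ − 1 = 0.941 and g(1) = 1 − Σzᵢ/Kᵢ = -0.471, so a root lies in (0, 1).
Newton iteration, ψ₂⁰ = 0.66:
  ψ₂ = 0.660: g = 0.1445, g' = -1.105 → ψ₂ = 0.791
  ψ₂ = 0.791: g = -0.0180, g' = -1.430 → ψ₂ = 0.778
Converged at ψ₂ = 0.778.
  1: x = 0.333, y = 0.851
  2: x = 0.667, y = 0.149

V/F (drum 2) = 0.778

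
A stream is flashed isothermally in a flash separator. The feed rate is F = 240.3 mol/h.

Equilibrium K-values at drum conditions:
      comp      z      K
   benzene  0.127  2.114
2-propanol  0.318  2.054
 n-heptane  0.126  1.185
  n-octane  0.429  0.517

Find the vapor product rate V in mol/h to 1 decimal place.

Let ψ = V/F and solve Σ zᵢ(Kᵢ−1)/(1+ψ(Kᵢ−1)) = 0.
Check two-phase: ΣzᵢKᵢ = 1.293 > 1 and Σzᵢ/Kᵢ = 1.151 > 1, so g(0) = 0.293 > 0 and g(1) = -0.151 < 0.
Newton–Raphson from ψ = 0.64:
  ψ = 0.640: g = 0.0037, g' = -0.393 → ψ = 0.649
Converged at ψ = 0.649.
Then V = ψ·F = 0.6493·240.3 = 156.0 mol/h and L = F − V = 84.3 mol/h.

V = 156.0 mol/h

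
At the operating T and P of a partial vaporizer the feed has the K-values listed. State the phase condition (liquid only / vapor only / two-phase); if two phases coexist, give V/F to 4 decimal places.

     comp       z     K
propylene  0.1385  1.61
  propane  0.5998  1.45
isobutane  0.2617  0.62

vapor only

ΣzᵢKᵢ = 1.2549; Σzᵢ/Kᵢ = 0.9218.
Since Σzᵢ/Kᵢ < 1 the mixture is above its dew point — single vapor phase.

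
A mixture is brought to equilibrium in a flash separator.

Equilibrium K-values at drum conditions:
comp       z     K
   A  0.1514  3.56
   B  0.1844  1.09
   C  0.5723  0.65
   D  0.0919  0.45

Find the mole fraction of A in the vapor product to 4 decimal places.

y_A = 0.3560

Material balance + equilibrium reduce to Σ zᵢ(Kᵢ−1)/(1+ψ(Kᵢ−1)) = 0.
g(0) = ΣzᵢKᵢ − 1 = 0.1533 and g(1) = 1 − Σzᵢ/Kᵢ = -0.2964, so a root lies in (0, 1).
Newton iteration, ψ⁰ = 0.5:
  ψ = 0.5000: g = -0.12664, g' = -0.3481 → ψ = 0.1362
  ψ = 0.1362: g = 0.03878, g' = -0.6567 → ψ = 0.1953
  ψ = 0.1953: g = 0.00308, g' = -0.5581 → ψ = 0.2008
Converged at ψ = 0.2008.
Compositions from xᵢ = zᵢ/(1+ψ(Kᵢ−1)), yᵢ = Kᵢxᵢ:
  A: x = 0.1000, y = 0.3560
  B: x = 0.1811, y = 0.1974
  C: x = 0.6156, y = 0.4001
  D: x = 0.1033, y = 0.0465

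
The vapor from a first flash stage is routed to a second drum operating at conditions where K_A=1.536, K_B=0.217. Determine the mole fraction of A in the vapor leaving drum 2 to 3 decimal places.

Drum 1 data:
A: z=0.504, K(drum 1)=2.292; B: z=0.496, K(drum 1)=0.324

y_A (drum 2) = 0.912

Drum 1:
Material balance + equilibrium reduce to Σ zᵢ(Kᵢ−1)/(1+ψ₁(Kᵢ−1)) = 0.
g(0) = ΣzᵢKᵢ − 1 = 0.316 and g(1) = 1 − Σzᵢ/Kᵢ = -0.751, so a root lies in (0, 1).
Iterate (Newton) starting at ψ₁ = 0.5:
  ψ₁ = 0.500: g = -0.1109, g' = -0.828 → ψ₁ = 0.366
  ψ₁ = 0.366: g = -0.0034, g' = -0.788 → ψ₁ = 0.362
Converged at ψ₁ = 0.362.
Drum-1 compositions:
  A: x = 0.343, y = 0.787
  B: x = 0.657, y = 0.213
Drum-2 feed = drum-1 vapor: z₂ = (0.7873, 0.2127).
Drum 2:
Material balance + equilibrium reduce to Σ zᵢ(Kᵢ−1)/(1+ψ₂(Kᵢ−1)) = 0.
g(0) = ΣzᵢKᵢ − 1 = 0.255 and g(1) = 1 − Σzᵢ/Kᵢ = -0.493, so a root lies in (0, 1).
Binary case is linear: z₁(K₁−1)(1+ψ₂(K₂−1)) + z₂(K₂−1)(1+ψ₂(K₁−1)) = 0
⇒ ψ₂ = [z₁(K₁−1)+z₂(K₂−1)] / [−(K₁−1)(K₂−1)] = 0.2554/0.4197 = 0.609
  A: x = 0.594, y = 0.912
  B: x = 0.406, y = 0.088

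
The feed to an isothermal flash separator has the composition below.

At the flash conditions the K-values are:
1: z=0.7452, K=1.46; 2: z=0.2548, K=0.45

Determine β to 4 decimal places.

β = 0.8010

Rachford–Rice: g(β) = Σ zᵢ(Kᵢ−1)/(1+β(Kᵢ−1)) = 0.
g(0) = ΣzᵢKᵢ − 1 = 0.2027 and g(1) = 1 − Σzᵢ/Kᵢ = -0.0766, so a root lies in (0, 1).
Binary case is linear: z₁(K₁−1)(1+β(K₂−1)) + z₂(K₂−1)(1+β(K₁−1)) = 0
⇒ β = [z₁(K₁−1)+z₂(K₂−1)] / [−(K₁−1)(K₂−1)] = 0.20265/0.25300 = 0.8010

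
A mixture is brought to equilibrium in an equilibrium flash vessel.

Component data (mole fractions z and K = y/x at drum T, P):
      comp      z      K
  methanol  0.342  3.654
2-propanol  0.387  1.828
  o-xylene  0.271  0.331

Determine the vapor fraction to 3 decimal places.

Newton–Raphson from ψ = 0.5:
  ψ = 0.500: g = 0.3443, g' = -0.851 → ψ = 0.904
  ψ = 0.904: g = -0.0088, g' = -1.072 → ψ = 0.896
Converged at ψ = 0.896.

ψ = 0.896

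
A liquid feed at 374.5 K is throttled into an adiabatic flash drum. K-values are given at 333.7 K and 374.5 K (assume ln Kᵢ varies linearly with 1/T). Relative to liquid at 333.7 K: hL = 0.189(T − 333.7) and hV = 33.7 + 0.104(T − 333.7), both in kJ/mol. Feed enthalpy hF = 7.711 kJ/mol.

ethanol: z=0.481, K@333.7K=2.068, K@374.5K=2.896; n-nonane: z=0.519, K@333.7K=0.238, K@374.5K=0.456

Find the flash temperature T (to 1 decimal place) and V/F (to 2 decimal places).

Adiabatic flash: solve Rachford–Rice at each trial T, then check hF = ψ·hV(T) + (1−ψ)·hL(T).
  T = 333.7 K: K = (2.068, 0.238), RR gives ψ = 0.145, H_out = 4.896 kJ/mol
  T = 374.5 K: K = (2.896, 0.456), RR gives ψ = 0.610, H_out = 26.167 kJ/mol
  T = 354.1 K: K = (2.471, 0.336), RR gives ψ = 0.371, H_out = 15.722 kJ/mol
  T = 343.9 K: K = (2.267, 0.284), RR gives ψ = 0.262, H_out = 10.533 kJ/mol
  T = 338.8 K: K = (2.166, 0.260), RR gives ψ = 0.205, H_out = 7.797 kJ/mol
  T = 336.2 K: K = (2.116, 0.249), RR gives ψ = 0.175, H_out = 6.343 kJ/mol
  T = 337.5 K: K = (2.141, 0.255), RR gives ψ = 0.190, H_out = 7.076 kJ/mol
Linear interpolation between T = 337.5 (H_out = 7.076) and T = 338.8 (H_out = 7.797) on hF = 7.711 gives T ≈ 338.6 K, at which ψ = 0.20.

T = 338.6 K, V/F = 0.20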